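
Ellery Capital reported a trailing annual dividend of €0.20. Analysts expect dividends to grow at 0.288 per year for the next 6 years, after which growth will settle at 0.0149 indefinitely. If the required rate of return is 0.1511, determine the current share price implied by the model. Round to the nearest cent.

€4.74

Two-stage DDM. Project D₁…D_6 at 0.288, terminal growth 0.0149, discount at r = 0.1511.
D_1 = 0.2576
D_2 = 0.3318
D_3 = 0.4273
D_4 = 0.5504
D_5 = 0.7089
D_6 = 0.9131
Terminal value at t=6: TV = D_7/(r−g) = 0.9267/(0.1511−0.0149) = 6.8041
P₀ = 0.2576/(1+0.1511)^1 + 0.3318/(1+0.1511)^2 + 0.4273/(1+0.1511)^3 + 0.5504/(1+0.1511)^4 + 0.7089/(1+0.1511)^5 + 0.9131/(1+0.1511)^6 + 6.8041/(1+0.1511)^6 = 4.7359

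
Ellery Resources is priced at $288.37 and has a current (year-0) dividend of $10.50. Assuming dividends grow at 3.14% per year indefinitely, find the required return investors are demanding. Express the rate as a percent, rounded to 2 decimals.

6.90%

Rearranging the constant-growth DDM: r = D₁/P₀ + g.
D₁ = 10.50 × (1 + 0.0314) = 10.8297.
r = 10.8297 / 288.37 + 0.0314 = 0.03755 + 0.0314 = 0.06895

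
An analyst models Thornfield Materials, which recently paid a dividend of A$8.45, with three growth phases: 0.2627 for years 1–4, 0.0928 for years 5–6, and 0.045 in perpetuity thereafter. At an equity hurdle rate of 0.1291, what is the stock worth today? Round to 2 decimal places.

A$224.06

Three-stage DDM. Project D₁…D_6; terminal Gordon value at t=6 with g = 0.045; discount at r = 0.1291.
D_1 = 10.6698
D_2 = 13.4728
D_3 = 17.0121
D_4 = 21.4811
D_5 = 23.4746
D_6 = 25.6530
TV_6 = 26.8074/(0.1291−0.045) = 318.7565
P₀ = Σ Dₜ/(1+r)ᵗ + TV_6/(1+r)^6 = 224.0641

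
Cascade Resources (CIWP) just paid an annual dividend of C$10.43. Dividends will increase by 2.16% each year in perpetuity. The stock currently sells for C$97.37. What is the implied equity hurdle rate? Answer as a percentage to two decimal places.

13.10%

Rearranging the constant-growth DDM: r = D₁/P₀ + g.
D₁ = 10.43 × (1 + 0.0216) = 10.6553.
r = 10.6553 / 97.37 + 0.0216 = 0.10943 + 0.0216 = 0.13103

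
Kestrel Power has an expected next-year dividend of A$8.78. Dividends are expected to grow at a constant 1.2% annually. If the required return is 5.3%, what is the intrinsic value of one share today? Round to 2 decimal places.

Gordon growth model: P₀ = D₁/(r − g), with D₁ = 8.78 given directly.
P₀ = 8.7800 / (0.053 − 0.012) = 8.7800 / 0.041 = 214.1463

A$214.15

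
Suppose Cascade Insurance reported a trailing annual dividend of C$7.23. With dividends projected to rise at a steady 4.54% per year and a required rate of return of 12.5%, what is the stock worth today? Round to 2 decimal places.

C$94.95

Gordon growth model: P₀ = D₁/(r − g). D₁ = 7.23 × (1 + 0.0454) = 7.5582.
P₀ = 7.5582 / (0.125 − 0.0454) = 7.5582 / 0.0796 = 94.9528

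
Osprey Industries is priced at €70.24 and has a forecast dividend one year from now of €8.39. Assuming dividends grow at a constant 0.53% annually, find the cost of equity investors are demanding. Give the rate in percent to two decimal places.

12.47%

Rearranging the constant-growth DDM: r = D₁/P₀ + g.
r = 8.3900 / 70.24 + 0.0053 = 0.11945 + 0.0053 = 0.12475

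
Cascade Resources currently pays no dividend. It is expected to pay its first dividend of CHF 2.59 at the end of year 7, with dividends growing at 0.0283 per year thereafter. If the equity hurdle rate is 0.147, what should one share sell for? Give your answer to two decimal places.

Deferred-dividend DDM. At t=6 the remaining stream is a growing perpetuity with first payment D_7 = 2.59.
V_6 = D_7/(r−g) = 2.59/(0.147−0.0283) = 21.8197
P₀ = V_6/(1+r)^6 = 21.8197/(1+0.147)^6 = 9.5823

CHF 9.58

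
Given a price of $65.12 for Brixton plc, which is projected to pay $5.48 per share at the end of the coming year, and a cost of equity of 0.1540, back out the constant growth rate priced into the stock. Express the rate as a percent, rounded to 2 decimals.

6.98%

From P₀ = D₁/(r − g), the implied growth is g = r − D₁/P₀.
g = 0.154 − 5.48/65.12 = 0.154 − 0.08415 = 0.06985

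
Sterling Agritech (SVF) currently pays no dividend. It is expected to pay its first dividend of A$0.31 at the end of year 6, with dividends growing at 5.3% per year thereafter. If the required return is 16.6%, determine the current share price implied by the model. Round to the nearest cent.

A$1.27

Deferred-dividend DDM. At t=5 the remaining stream is a growing perpetuity with first payment D_6 = 0.31.
V_5 = D_6/(r−g) = 0.31/(0.166−0.053) = 2.7434
P₀ = V_5/(1+r)^5 = 2.7434/(1+0.166)^5 = 1.2729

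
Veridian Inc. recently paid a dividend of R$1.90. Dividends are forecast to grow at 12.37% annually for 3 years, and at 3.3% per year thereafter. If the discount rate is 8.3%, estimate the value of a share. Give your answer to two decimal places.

Two-stage DDM. Project D₁…D_3 at 0.1237, terminal growth 0.033, discount at r = 0.083.
D_1 = 2.1350
D_2 = 2.3991
D_3 = 2.6959
Terminal value at t=3: TV = D_4/(r−g) = 2.7849/(0.083−0.033) = 55.6974
P₀ = 2.1350/(1+0.083)^1 + 2.3991/(1+0.083)^2 + 2.6959/(1+0.083)^3 + 55.6974/(1+0.083)^3 = 49.9872

R$49.99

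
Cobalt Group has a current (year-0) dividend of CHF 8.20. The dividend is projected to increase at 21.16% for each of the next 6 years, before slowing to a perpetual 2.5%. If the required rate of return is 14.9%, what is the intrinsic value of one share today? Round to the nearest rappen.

Two-stage DDM. Project D₁…D_6 at 0.2116, terminal growth 0.025, discount at r = 0.149.
D_1 = 9.9351
D_2 = 12.0374
D_3 = 14.5845
D_4 = 17.6706
D_5 = 21.4097
D_6 = 25.9400
Terminal value at t=6: TV = D_7/(r−g) = 26.5885/(0.149−0.025) = 214.4231
P₀ = 9.9351/(1+0.149)^1 + 12.0374/(1+0.149)^2 + 14.5845/(1+0.149)^3 + 17.6706/(1+0.149)^4 + 21.4097/(1+0.149)^5 + 25.9400/(1+0.149)^6 + 214.4231/(1+0.149)^6 = 152.6679

CHF 152.67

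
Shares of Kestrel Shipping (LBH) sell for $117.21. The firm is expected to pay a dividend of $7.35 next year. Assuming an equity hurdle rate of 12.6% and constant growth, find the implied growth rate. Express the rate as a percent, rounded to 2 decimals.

From P₀ = D₁/(r − g), the implied growth is g = r − D₁/P₀.
g = 0.126 − 7.35/117.21 = 0.126 − 0.06271 = 0.06329

6.33%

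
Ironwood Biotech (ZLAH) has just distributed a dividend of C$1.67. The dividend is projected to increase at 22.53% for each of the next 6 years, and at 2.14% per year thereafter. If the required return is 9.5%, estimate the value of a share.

Two-stage DDM. Project D₁…D_6 at 0.2253, terminal growth 0.0214, discount at r = 0.095.
D_1 = 2.0463
D_2 = 2.5073
D_3 = 3.0722
D_4 = 3.7643
D_5 = 4.6124
D_6 = 5.6516
Terminal value at t=6: TV = D_7/(r−g) = 5.7725/(0.095−0.0214) = 78.4312
P₀ = 2.0463/(1+0.095)^1 + 2.5073/(1+0.095)^2 + 3.0722/(1+0.095)^3 + 3.7643/(1+0.095)^4 + 4.6124/(1+0.095)^5 + 5.6516/(1+0.095)^6 + 78.4312/(1+0.095)^6 = 60.6259

C$60.63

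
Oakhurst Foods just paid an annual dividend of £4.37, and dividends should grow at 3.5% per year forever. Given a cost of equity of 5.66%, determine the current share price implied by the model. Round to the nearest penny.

£209.40

Gordon growth model: P₀ = D₁/(r − g). D₁ = 4.37 × (1 + 0.035) = 4.5229.
P₀ = 4.5229 / (0.0566 − 0.035) = 4.5229 / 0.0216 = 209.3958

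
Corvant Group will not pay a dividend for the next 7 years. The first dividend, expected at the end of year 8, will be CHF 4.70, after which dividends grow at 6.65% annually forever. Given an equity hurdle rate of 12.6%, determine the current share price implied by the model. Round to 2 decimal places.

Deferred-dividend DDM. At t=7 the remaining stream is a growing perpetuity with first payment D_8 = 4.70.
V_7 = D_8/(r−g) = 4.70/(0.126−0.0665) = 78.9916
P₀ = V_7/(1+r)^7 = 78.9916/(1+0.126)^7 = 34.4201

CHF 34.42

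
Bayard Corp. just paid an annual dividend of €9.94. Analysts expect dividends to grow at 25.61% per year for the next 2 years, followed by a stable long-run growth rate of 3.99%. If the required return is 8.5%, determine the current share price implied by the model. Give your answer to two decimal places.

Two-stage DDM. Project D₁…D_2 at 0.2561, terminal growth 0.0399, discount at r = 0.085.
D_1 = 12.4856
D_2 = 15.6832
Terminal value at t=2: TV = D_3/(r−g) = 16.3090/(0.085−0.0399) = 361.6178
P₀ = 12.4856/(1+0.085)^1 + 15.6832/(1+0.085)^2 + 361.6178/(1+0.085)^2 = 332.0079

€332.01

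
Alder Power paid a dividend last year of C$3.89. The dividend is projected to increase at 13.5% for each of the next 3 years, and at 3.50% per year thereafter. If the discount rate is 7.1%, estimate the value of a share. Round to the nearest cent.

C$146.23

Two-stage DDM. Project D₁…D_3 at 0.135, terminal growth 0.035, discount at r = 0.071.
D_1 = 4.4152
D_2 = 5.0112
D_3 = 5.6877
Terminal value at t=3: TV = D_4/(r−g) = 5.8868/(0.071−0.035) = 163.5216
P₀ = 4.4152/(1+0.071)^1 + 5.0112/(1+0.071)^2 + 5.6877/(1+0.071)^3 + 163.5216/(1+0.071)^3 = 146.2299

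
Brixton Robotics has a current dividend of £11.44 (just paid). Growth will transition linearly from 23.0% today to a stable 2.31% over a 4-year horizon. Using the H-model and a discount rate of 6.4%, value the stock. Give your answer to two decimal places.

H-model: P₀ = D₀[(1+g_L) + H(g_S−g_L)]/(r−g_L), with H = 4/2 = 2.
P₀ = 11.44 × [(1+0.0231) + 2×(0.23−0.0231)] / (0.064−0.0231)
   = 11.44 × 1.4369 / 0.0409 = 401.9104

£401.91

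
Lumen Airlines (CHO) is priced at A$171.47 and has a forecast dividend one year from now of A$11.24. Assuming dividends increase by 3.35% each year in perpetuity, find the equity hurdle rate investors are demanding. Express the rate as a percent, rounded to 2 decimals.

9.91%

Rearranging the constant-growth DDM: r = D₁/P₀ + g.
r = 11.2400 / 171.47 + 0.0335 = 0.06555 + 0.0335 = 0.09905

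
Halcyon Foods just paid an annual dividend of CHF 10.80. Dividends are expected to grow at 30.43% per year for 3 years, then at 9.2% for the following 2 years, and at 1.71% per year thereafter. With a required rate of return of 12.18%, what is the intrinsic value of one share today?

CHF 233.00

Three-stage DDM. Project D₁…D_5; terminal Gordon value at t=5 with g = 0.0171; discount at r = 0.1218.
D_1 = 14.0864
D_2 = 18.3729
D_3 = 23.9638
D_4 = 26.1685
D_5 = 28.5760
TV_5 = 29.0647/(0.1218−0.0171) = 277.5994
P₀ = Σ Dₜ/(1+r)ᵗ + TV_5/(1+r)^5 = 232.9987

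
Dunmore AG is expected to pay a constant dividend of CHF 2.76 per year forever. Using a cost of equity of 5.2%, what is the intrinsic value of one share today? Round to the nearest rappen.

Zero-growth DDM (perpetuity): P₀ = D/r = 2.76 / 0.052 = 53.0769

CHF 53.08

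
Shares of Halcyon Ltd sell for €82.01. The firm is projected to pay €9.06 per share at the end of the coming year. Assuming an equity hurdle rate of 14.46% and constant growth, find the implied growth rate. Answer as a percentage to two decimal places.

3.41%

From P₀ = D₁/(r − g), the implied growth is g = r − D₁/P₀.
g = 0.1446 − 9.06/82.01 = 0.1446 − 0.11047 = 0.03413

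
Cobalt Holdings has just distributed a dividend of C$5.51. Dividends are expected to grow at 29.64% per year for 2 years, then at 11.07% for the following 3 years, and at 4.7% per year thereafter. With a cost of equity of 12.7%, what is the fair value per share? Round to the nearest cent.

C$126.21

Three-stage DDM. Project D₁…D_5; terminal Gordon value at t=5 with g = 0.047; discount at r = 0.127.
D_1 = 7.1432
D_2 = 9.2604
D_3 = 10.2855
D_4 = 11.4241
D_5 = 12.6888
TV_5 = 13.2852/(0.127−0.047) = 166.0644
P₀ = Σ Dₜ/(1+r)ᵗ + TV_5/(1+r)^5 = 126.2144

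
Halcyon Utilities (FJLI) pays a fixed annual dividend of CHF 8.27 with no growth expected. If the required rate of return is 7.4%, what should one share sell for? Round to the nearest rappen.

Zero-growth DDM (perpetuity): P₀ = D/r = 8.27 / 0.074 = 111.7568

CHF 111.76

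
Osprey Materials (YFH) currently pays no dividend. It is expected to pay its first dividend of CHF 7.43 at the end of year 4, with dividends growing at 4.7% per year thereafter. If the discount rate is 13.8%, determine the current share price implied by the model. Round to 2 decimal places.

Deferred-dividend DDM. At t=3 the remaining stream is a growing perpetuity with first payment D_4 = 7.43.
V_3 = D_4/(r−g) = 7.43/(0.138−0.047) = 81.6484
P₀ = V_3/(1+r)^3 = 81.6484/(1+0.138)^3 = 55.4014

CHF 55.40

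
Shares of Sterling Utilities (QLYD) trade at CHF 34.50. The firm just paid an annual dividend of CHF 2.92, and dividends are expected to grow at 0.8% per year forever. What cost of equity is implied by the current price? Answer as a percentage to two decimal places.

9.33%

Rearranging the constant-growth DDM: r = D₁/P₀ + g.
D₁ = 2.92 × (1 + 0.008) = 2.9434.
r = 2.9434 / 34.50 + 0.008 = 0.08531 + 0.008 = 0.09331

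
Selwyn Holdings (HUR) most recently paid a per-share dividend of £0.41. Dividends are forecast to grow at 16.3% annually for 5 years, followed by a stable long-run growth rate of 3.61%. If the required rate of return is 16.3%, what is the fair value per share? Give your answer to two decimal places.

Two-stage DDM. Project D₁…D_5 at 0.163, terminal growth 0.0361, discount at r = 0.163.
D_1 = 0.4768
D_2 = 0.5546
D_3 = 0.6449
D_4 = 0.7501
D_5 = 0.8723
Terminal value at t=5: TV = D_6/(r−g) = 0.9038/(0.163−0.0361) = 7.1223
P₀ = 0.4768/(1+0.163)^1 + 0.5546/(1+0.163)^2 + 0.6449/(1+0.163)^3 + 0.7501/(1+0.163)^4 + 0.8723/(1+0.163)^5 + 7.1223/(1+0.163)^5 = 5.3975

£5.40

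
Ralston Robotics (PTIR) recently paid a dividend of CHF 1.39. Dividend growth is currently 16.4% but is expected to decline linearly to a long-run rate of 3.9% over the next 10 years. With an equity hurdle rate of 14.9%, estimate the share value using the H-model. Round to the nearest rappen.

H-model: P₀ = D₀[(1+g_L) + H(g_S−g_L)]/(r−g_L), with H = 10/2 = 5.
P₀ = 1.39 × [(1+0.039) + 5×(0.164−0.039)] / (0.149−0.039)
   = 1.39 × 1.6640 / 0.11 = 21.0269

CHF 21.03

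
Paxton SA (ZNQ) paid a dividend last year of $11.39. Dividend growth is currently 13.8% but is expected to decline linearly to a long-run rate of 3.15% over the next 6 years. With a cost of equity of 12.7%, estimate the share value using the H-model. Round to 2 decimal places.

H-model: P₀ = D₀[(1+g_L) + H(g_S−g_L)]/(r−g_L), with H = 6/2 = 3.
P₀ = 11.39 × [(1+0.0315) + 3×(0.138−0.0315)] / (0.127−0.0315)
   = 11.39 × 1.3510 / 0.0955 = 161.1297

$161.13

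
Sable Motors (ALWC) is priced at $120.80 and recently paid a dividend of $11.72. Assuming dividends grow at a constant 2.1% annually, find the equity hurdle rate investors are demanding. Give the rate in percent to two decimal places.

Rearranging the constant-growth DDM: r = D₁/P₀ + g.
D₁ = 11.72 × (1 + 0.021) = 11.9661.
r = 11.9661 / 120.80 + 0.021 = 0.09906 + 0.021 = 0.12006

12.01%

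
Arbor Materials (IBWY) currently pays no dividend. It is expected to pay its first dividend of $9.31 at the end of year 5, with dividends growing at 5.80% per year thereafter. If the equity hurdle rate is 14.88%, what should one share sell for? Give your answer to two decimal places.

Deferred-dividend DDM. At t=4 the remaining stream is a growing perpetuity with first payment D_5 = 9.31.
V_4 = D_5/(r−g) = 9.31/(0.1488−0.058) = 102.5330
P₀ = V_4/(1+r)^4 = 102.5330/(1+0.1488)^4 = 58.8689

$58.87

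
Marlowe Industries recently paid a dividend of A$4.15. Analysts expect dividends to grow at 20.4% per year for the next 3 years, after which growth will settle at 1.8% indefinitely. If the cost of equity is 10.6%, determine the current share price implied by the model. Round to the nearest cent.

A$76.72

Two-stage DDM. Project D₁…D_3 at 0.204, terminal growth 0.018, discount at r = 0.106.
D_1 = 4.9966
D_2 = 6.0159
D_3 = 7.2432
Terminal value at t=3: TV = D_4/(r−g) = 7.3735/(0.106−0.018) = 83.7901
P₀ = 4.9966/(1+0.106)^1 + 6.0159/(1+0.106)^2 + 7.2432/(1+0.106)^3 + 83.7901/(1+0.106)^3 = 76.7233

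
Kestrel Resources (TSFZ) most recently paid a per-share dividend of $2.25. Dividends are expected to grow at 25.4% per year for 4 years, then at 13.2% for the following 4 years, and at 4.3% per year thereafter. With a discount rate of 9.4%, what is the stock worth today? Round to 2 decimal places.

Three-stage DDM. Project D₁…D_8; terminal Gordon value at t=8 with g = 0.043; discount at r = 0.094.
D_1 = 2.8215
D_2 = 3.5382
D_3 = 4.4369
D_4 = 5.5638
D_5 = 6.2982
D_6 = 7.1296
D_7 = 8.0707
D_8 = 9.1360
TV_8 = 9.5289/(0.094−0.043) = 186.8411
P₀ = Σ Dₜ/(1+r)ᵗ + TV_8/(1+r)^8 = 120.8032

$120.80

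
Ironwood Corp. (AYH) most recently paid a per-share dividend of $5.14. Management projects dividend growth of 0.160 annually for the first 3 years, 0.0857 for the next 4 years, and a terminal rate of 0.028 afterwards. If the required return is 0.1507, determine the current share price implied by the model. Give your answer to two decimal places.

$68.88

Three-stage DDM. Project D₁…D_7; terminal Gordon value at t=7 with g = 0.028; discount at r = 0.1507.
D_1 = 5.9624
D_2 = 6.9164
D_3 = 8.0230
D_4 = 8.7106
D_5 = 9.4571
D_6 = 10.2675
D_7 = 11.1475
TV_7 = 11.4596/(0.1507−0.028) = 93.3953
P₀ = Σ Dₜ/(1+r)ᵗ + TV_7/(1+r)^7 = 68.8836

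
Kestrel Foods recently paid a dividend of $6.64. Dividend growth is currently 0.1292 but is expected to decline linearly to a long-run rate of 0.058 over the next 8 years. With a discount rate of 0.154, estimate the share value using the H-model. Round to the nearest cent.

$92.88

H-model: P₀ = D₀[(1+g_L) + H(g_S−g_L)]/(r−g_L), with H = 8/2 = 4.
P₀ = 6.64 × [(1+0.058) + 4×(0.1292−0.058)] / (0.154−0.058)
   = 6.64 × 1.3428 / 0.096 = 92.8770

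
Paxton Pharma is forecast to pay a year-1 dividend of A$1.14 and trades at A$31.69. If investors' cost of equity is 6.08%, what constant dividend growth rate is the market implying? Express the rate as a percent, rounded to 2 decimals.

2.48%

From P₀ = D₁/(r − g), the implied growth is g = r − D₁/P₀.
g = 0.0608 − 1.14/31.69 = 0.0608 − 0.03597 = 0.02483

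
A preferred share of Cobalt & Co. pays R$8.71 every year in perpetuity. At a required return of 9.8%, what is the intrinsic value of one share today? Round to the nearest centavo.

R$88.88

Zero-growth DDM (perpetuity): P₀ = D/r = 8.71 / 0.098 = 88.8776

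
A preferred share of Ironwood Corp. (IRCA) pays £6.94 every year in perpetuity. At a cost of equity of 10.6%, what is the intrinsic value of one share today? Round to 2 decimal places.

£65.47

Zero-growth DDM (perpetuity): P₀ = D/r = 6.94 / 0.106 = 65.4717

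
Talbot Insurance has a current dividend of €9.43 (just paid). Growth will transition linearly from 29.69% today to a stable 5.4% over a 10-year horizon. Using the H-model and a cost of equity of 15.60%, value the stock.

H-model: P₀ = D₀[(1+g_L) + H(g_S−g_L)]/(r−g_L), with H = 10/2 = 5.
P₀ = 9.43 × [(1+0.054) + 5×(0.2969−0.054)] / (0.156−0.054)
   = 9.43 × 2.2685 / 0.102 = 209.7250

€209.73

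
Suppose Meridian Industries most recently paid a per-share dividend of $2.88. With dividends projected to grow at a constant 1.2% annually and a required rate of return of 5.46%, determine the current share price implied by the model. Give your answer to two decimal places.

Gordon growth model: P₀ = D₁/(r − g). D₁ = 2.88 × (1 + 0.012) = 2.9146.
P₀ = 2.9146 / (0.0546 − 0.012) = 2.9146 / 0.0426 = 68.4169

$68.42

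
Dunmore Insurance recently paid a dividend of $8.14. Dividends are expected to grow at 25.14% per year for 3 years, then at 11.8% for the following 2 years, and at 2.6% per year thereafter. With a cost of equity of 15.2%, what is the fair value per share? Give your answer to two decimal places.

$128.86

Three-stage DDM. Project D₁…D_5; terminal Gordon value at t=5 with g = 0.026; discount at r = 0.152.
D_1 = 10.1864
D_2 = 12.7473
D_3 = 15.9519
D_4 = 17.8342
D_5 = 19.9387
TV_5 = 20.4571/(0.152−0.026) = 162.3578
P₀ = Σ Dₜ/(1+r)ᵗ + TV_5/(1+r)^5 = 128.8575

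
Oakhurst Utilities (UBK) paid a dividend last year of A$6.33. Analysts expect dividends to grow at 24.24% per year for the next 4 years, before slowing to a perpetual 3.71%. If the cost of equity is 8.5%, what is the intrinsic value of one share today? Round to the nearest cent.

A$271.56

Two-stage DDM. Project D₁…D_4 at 0.2424, terminal growth 0.0371, discount at r = 0.085.
D_1 = 7.8644
D_2 = 9.7707
D_3 = 12.1391
D_4 = 15.0817
Terminal value at t=4: TV = D_5/(r−g) = 15.6412/(0.085−0.0371) = 326.5387
P₀ = 7.8644/(1+0.085)^1 + 9.7707/(1+0.085)^2 + 12.1391/(1+0.085)^3 + 15.0817/(1+0.085)^4 + 326.5387/(1+0.085)^4 = 271.5564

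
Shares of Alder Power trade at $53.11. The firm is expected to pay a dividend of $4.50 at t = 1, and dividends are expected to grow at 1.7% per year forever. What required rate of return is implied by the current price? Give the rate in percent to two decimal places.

Rearranging the constant-growth DDM: r = D₁/P₀ + g.
r = 4.5000 / 53.11 + 0.017 = 0.08473 + 0.017 = 0.10173

10.17%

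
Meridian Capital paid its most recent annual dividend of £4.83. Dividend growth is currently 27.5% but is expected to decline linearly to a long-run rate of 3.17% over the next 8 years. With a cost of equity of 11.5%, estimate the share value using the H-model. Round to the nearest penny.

H-model: P₀ = D₀[(1+g_L) + H(g_S−g_L)]/(r−g_L), with H = 8/2 = 4.
P₀ = 4.83 × [(1+0.0317) + 4×(0.275−0.0317)] / (0.115−0.0317)
   = 4.83 × 2.0049 / 0.0833 = 116.2505

£116.25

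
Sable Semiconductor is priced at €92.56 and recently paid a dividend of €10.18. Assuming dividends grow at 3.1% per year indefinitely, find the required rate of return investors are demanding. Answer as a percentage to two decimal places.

Rearranging the constant-growth DDM: r = D₁/P₀ + g.
D₁ = 10.18 × (1 + 0.031) = 10.4956.
r = 10.4956 / 92.56 + 0.031 = 0.11339 + 0.031 = 0.14439

14.44%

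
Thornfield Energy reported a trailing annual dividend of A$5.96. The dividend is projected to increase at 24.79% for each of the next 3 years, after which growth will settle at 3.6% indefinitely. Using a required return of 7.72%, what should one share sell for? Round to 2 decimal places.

Two-stage DDM. Project D₁…D_3 at 0.2479, terminal growth 0.036, discount at r = 0.0772.
D_1 = 7.4375
D_2 = 9.2812
D_3 = 11.5821
Terminal value at t=3: TV = D_4/(r−g) = 11.9990/(0.0772−0.036) = 291.2381
P₀ = 7.4375/(1+0.0772)^1 + 9.2812/(1+0.0772)^2 + 11.5821/(1+0.0772)^3 + 291.2381/(1+0.0772)^3 = 257.1709

A$257.17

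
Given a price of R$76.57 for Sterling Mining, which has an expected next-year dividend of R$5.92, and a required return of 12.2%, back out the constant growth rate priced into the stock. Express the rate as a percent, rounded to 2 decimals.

4.47%

From P₀ = D₁/(r − g), the implied growth is g = r − D₁/P₀.
g = 0.122 − 5.92/76.57 = 0.122 − 0.07731 = 0.04469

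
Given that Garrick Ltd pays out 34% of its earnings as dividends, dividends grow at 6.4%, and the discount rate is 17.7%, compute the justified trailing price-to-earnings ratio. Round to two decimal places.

Justified trailing P/E = b(1+g)/(r−g) = 0.34×(1+0.064)/(0.177−0.064) = 3.2014

3.20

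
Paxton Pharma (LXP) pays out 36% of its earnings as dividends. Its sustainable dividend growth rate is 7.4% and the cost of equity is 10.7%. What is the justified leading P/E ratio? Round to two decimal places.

10.91

Justified leading P/E = b/(r−g) = 0.36/(0.107−0.074) = 10.9091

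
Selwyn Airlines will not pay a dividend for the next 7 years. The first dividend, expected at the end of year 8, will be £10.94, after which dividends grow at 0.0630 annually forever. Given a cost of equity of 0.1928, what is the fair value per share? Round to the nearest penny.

£24.53

Deferred-dividend DDM. At t=7 the remaining stream is a growing perpetuity with first payment D_8 = 10.94.
V_7 = D_8/(r−g) = 10.94/(0.1928−0.063) = 84.2835
P₀ = V_7/(1+r)^7 = 84.2835/(1+0.1928)^7 = 24.5340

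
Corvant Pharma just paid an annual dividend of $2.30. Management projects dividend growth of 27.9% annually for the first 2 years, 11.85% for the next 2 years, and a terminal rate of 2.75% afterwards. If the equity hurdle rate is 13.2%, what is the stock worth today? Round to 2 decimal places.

$39.49

Three-stage DDM. Project D₁…D_4; terminal Gordon value at t=4 with g = 0.0275; discount at r = 0.132.
D_1 = 2.9417
D_2 = 3.7624
D_3 = 4.2083
D_4 = 4.7070
TV_4 = 4.8364/(0.132−0.0275) = 46.2814
P₀ = Σ Dₜ/(1+r)ᵗ + TV_4/(1+r)^4 = 39.4876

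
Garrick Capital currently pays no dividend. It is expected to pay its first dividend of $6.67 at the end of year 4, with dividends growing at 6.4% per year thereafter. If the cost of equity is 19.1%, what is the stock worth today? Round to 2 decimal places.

Deferred-dividend DDM. At t=3 the remaining stream is a growing perpetuity with first payment D_4 = 6.67.
V_3 = D_4/(r−g) = 6.67/(0.191−0.064) = 52.5197
P₀ = V_3/(1+r)^3 = 52.5197/(1+0.191)^3 = 31.0876

$31.09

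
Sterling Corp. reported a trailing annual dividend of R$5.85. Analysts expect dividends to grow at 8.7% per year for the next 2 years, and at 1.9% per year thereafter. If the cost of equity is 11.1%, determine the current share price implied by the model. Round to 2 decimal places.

R$73.35

Two-stage DDM. Project D₁…D_2 at 0.087, terminal growth 0.019, discount at r = 0.111.
D_1 = 6.3589
D_2 = 6.9122
Terminal value at t=2: TV = D_3/(r−g) = 7.0435/(0.111−0.019) = 76.5599
P₀ = 6.3589/(1+0.111)^1 + 6.9122/(1+0.111)^2 + 76.5599/(1+0.111)^2 = 73.3495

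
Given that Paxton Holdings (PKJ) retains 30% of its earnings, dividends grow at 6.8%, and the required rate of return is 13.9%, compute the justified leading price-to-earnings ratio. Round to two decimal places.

9.86

Payout ratio b = 1 − 0.30 = 0.70.
Justified leading P/E = b/(r−g) = 0.70/(0.139−0.068) = 9.8592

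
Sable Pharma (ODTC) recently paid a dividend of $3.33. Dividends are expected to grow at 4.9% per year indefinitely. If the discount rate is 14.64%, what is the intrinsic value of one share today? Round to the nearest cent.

$35.86

Gordon growth model: P₀ = D₁/(r − g). D₁ = 3.33 × (1 + 0.049) = 3.4932.
P₀ = 3.4932 / (0.1464 − 0.049) = 3.4932 / 0.0974 = 35.8642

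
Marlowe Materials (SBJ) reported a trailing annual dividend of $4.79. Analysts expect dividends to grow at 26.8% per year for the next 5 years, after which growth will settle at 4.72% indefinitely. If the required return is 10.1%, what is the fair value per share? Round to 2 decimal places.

$226.22

Two-stage DDM. Project D₁…D_5 at 0.268, terminal growth 0.0472, discount at r = 0.101.
D_1 = 6.0737
D_2 = 7.7015
D_3 = 9.7655
D_4 = 12.3826
D_5 = 15.7012
Terminal value at t=5: TV = D_6/(r−g) = 16.4423/(0.101−0.0472) = 305.6181
P₀ = 6.0737/(1+0.101)^1 + 7.7015/(1+0.101)^2 + 9.7655/(1+0.101)^3 + 12.3826/(1+0.101)^4 + 15.7012/(1+0.101)^5 + 305.6181/(1+0.101)^5 = 226.2232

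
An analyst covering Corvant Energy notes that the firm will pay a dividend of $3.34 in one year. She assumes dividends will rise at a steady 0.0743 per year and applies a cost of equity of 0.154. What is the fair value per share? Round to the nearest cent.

Gordon growth model: P₀ = D₁/(r − g), with D₁ = 3.34 given directly.
P₀ = 3.3400 / (0.154 − 0.0743) = 3.3400 / 0.0797 = 41.9072

$41.91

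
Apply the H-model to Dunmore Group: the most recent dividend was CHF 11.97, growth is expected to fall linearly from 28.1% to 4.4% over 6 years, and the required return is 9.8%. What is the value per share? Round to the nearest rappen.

H-model: P₀ = D₀[(1+g_L) + H(g_S−g_L)]/(r−g_L), with H = 6/2 = 3.
P₀ = 11.97 × [(1+0.044) + 3×(0.281−0.044)] / (0.098−0.044)
   = 11.97 × 1.7550 / 0.054 = 389.0250

CHF 389.03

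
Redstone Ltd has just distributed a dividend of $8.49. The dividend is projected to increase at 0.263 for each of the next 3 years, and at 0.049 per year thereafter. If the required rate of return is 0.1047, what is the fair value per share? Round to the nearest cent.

Two-stage DDM. Project D₁…D_3 at 0.263, terminal growth 0.049, discount at r = 0.1047.
D_1 = 10.7229
D_2 = 13.5430
D_3 = 17.1048
Terminal value at t=3: TV = D_4/(r−g) = 17.9429/(0.1047−0.049) = 322.1351
P₀ = 10.7229/(1+0.1047)^1 + 13.5430/(1+0.1047)^2 + 17.1048/(1+0.1047)^3 + 322.1351/(1+0.1047)^3 = 272.4407

$272.44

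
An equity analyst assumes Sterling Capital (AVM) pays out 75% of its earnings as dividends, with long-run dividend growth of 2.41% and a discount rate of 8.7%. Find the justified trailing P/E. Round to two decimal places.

Justified trailing P/E = b(1+g)/(r−g) = 0.75×(1+0.0241)/(0.087−0.0241) = 12.2110

12.21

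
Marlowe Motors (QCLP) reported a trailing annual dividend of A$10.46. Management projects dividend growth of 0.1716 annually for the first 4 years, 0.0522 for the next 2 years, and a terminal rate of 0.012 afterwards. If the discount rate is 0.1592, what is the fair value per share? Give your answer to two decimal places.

Three-stage DDM. Project D₁…D_6; terminal Gordon value at t=6 with g = 0.012; discount at r = 0.1592.
D_1 = 12.2549
D_2 = 14.3579
D_3 = 16.8217
D_4 = 19.7083
D_5 = 20.7371
D_6 = 21.8195
TV_6 = 22.0814/(0.1592−0.012) = 150.0094
P₀ = Σ Dₜ/(1+r)ᵗ + TV_6/(1+r)^6 = 123.6966

A$123.70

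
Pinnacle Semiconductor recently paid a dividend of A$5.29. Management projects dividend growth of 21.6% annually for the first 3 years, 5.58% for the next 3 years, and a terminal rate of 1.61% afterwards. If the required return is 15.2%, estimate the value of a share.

A$69.23

Three-stage DDM. Project D₁…D_6; terminal Gordon value at t=6 with g = 0.0161; discount at r = 0.152.
D_1 = 6.4326
D_2 = 7.8221
D_3 = 9.5117
D_4 = 10.0424
D_5 = 10.6028
D_6 = 11.1944
TV_6 = 11.3746/(0.152−0.0161) = 83.6986
P₀ = Σ Dₜ/(1+r)ᵗ + TV_6/(1+r)^6 = 69.2268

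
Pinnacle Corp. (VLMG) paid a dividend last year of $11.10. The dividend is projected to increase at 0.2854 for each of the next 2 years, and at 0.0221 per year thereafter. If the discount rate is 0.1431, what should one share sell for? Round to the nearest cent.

Two-stage DDM. Project D₁…D_2 at 0.2854, terminal growth 0.0221, discount at r = 0.1431.
D_1 = 14.2679
D_2 = 18.3400
Terminal value at t=2: TV = D_3/(r−g) = 18.7453/(0.1431−0.0221) = 154.9200
P₀ = 14.2679/(1+0.1431)^1 + 18.3400/(1+0.1431)^2 + 154.9200/(1+0.1431)^2 = 145.0777

$145.08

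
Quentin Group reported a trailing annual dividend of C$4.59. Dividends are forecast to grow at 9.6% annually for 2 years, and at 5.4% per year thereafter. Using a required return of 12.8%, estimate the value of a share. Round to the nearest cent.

Two-stage DDM. Project D₁…D_2 at 0.096, terminal growth 0.054, discount at r = 0.128.
D_1 = 5.0306
D_2 = 5.5136
Terminal value at t=2: TV = D_3/(r−g) = 5.8113/(0.128−0.054) = 78.5313
P₀ = 5.0306/(1+0.128)^1 + 5.5136/(1+0.128)^2 + 78.5313/(1+0.128)^2 = 70.5129

C$70.51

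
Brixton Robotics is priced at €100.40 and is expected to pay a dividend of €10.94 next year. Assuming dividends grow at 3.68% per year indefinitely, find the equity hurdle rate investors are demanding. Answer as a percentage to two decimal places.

14.58%

Rearranging the constant-growth DDM: r = D₁/P₀ + g.
r = 10.9400 / 100.40 + 0.0368 = 0.10896 + 0.0368 = 0.14576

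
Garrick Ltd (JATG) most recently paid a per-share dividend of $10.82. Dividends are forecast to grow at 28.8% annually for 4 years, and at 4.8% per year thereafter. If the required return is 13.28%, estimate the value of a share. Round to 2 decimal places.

$283.76

Two-stage DDM. Project D₁…D_4 at 0.288, terminal growth 0.048, discount at r = 0.1328.
D_1 = 13.9362
D_2 = 17.9498
D_3 = 23.1193
D_4 = 29.7777
Terminal value at t=4: TV = D_5/(r−g) = 31.2070/(0.1328−0.048) = 368.0071
P₀ = 13.9362/(1+0.1328)^1 + 17.9498/(1+0.1328)^2 + 23.1193/(1+0.1328)^3 + 29.7777/(1+0.1328)^4 + 368.0071/(1+0.1328)^4 = 283.7602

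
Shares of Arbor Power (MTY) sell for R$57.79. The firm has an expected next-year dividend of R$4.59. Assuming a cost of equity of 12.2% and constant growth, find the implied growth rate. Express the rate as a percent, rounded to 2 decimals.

4.26%

From P₀ = D₁/(r − g), the implied growth is g = r − D₁/P₀.
g = 0.122 − 4.59/57.79 = 0.122 − 0.07943 = 0.04257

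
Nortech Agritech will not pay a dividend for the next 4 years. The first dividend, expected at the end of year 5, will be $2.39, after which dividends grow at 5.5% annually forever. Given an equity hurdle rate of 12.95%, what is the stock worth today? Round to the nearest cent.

$19.71

Deferred-dividend DDM. At t=4 the remaining stream is a growing perpetuity with first payment D_5 = 2.39.
V_4 = D_5/(r−g) = 2.39/(0.1295−0.055) = 32.0805
P₀ = V_4/(1+r)^4 = 32.0805/(1+0.1295)^4 = 19.7105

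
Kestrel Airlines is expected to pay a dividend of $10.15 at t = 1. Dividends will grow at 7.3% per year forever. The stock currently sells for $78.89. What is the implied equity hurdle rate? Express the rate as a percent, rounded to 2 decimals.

Rearranging the constant-growth DDM: r = D₁/P₀ + g.
r = 10.1500 / 78.89 + 0.073 = 0.12866 + 0.073 = 0.20166

20.17%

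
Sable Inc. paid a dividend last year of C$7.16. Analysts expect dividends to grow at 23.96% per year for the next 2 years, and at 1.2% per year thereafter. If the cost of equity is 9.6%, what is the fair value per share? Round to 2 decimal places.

C$127.60

Two-stage DDM. Project D₁…D_2 at 0.2396, terminal growth 0.012, discount at r = 0.096.
D_1 = 8.8755
D_2 = 11.0021
Terminal value at t=2: TV = D_3/(r−g) = 11.1341/(0.096−0.012) = 132.5493
P₀ = 8.8755/(1+0.096)^1 + 11.0021/(1+0.096)^2 + 132.5493/(1+0.096)^2 = 127.6032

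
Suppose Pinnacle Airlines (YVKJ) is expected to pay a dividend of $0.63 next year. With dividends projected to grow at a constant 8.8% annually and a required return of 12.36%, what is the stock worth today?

Gordon growth model: P₀ = D₁/(r − g), with D₁ = 0.63 given directly.
P₀ = 0.6300 / (0.1236 − 0.088) = 0.6300 / 0.0356 = 17.6966

$17.70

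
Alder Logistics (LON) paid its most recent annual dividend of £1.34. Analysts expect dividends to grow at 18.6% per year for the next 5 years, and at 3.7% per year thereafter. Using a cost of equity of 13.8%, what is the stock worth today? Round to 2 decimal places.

£24.51

Two-stage DDM. Project D₁…D_5 at 0.186, terminal growth 0.037, discount at r = 0.138.
D_1 = 1.5892
D_2 = 1.8848
D_3 = 2.2354
D_4 = 2.6512
D_5 = 3.1443
Terminal value at t=5: TV = D_6/(r−g) = 3.2607/(0.138−0.037) = 32.2839
P₀ = 1.5892/(1+0.138)^1 + 1.8848/(1+0.138)^2 + 2.2354/(1+0.138)^3 + 2.6512/(1+0.138)^4 + 3.1443/(1+0.138)^5 + 32.2839/(1+0.138)^5 = 24.5121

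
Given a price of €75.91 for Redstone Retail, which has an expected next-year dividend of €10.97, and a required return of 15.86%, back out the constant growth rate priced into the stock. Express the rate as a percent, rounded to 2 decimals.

1.41%

From P₀ = D₁/(r − g), the implied growth is g = r − D₁/P₀.
g = 0.1586 − 10.97/75.91 = 0.1586 − 0.14451 = 0.01409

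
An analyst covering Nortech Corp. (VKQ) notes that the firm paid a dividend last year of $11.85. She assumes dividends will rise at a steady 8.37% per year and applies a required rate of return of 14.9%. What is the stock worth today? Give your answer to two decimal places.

$196.66

Gordon growth model: P₀ = D₁/(r − g). D₁ = 11.85 × (1 + 0.0837) = 12.8418.
P₀ = 12.8418 / (0.149 − 0.0837) = 12.8418 / 0.0653 = 196.6592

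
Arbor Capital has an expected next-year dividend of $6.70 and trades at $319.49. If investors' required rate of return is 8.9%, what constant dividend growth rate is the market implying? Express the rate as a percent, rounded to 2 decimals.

6.80%

From P₀ = D₁/(r − g), the implied growth is g = r − D₁/P₀.
g = 0.089 − 6.70/319.49 = 0.089 − 0.02097 = 0.06803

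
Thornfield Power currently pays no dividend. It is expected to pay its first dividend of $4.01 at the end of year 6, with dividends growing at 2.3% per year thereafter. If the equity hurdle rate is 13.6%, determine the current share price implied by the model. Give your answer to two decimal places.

$18.76

Deferred-dividend DDM. At t=5 the remaining stream is a growing perpetuity with first payment D_6 = 4.01.
V_5 = D_6/(r−g) = 4.01/(0.136−0.023) = 35.4867
P₀ = V_5/(1+r)^5 = 35.4867/(1+0.136)^5 = 18.7575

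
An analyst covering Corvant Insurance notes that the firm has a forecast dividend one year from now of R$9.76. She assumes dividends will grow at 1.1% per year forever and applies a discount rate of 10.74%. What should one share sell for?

Gordon growth model: P₀ = D₁/(r − g), with D₁ = 9.76 given directly.
P₀ = 9.7600 / (0.1074 − 0.011) = 9.7600 / 0.0964 = 101.2448

R$101.24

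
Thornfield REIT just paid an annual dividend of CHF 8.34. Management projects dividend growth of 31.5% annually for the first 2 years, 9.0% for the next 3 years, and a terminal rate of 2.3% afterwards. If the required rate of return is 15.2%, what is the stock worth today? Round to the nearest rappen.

CHF 122.60

Three-stage DDM. Project D₁…D_5; terminal Gordon value at t=5 with g = 0.023; discount at r = 0.152.
D_1 = 10.9671
D_2 = 14.4217
D_3 = 15.7197
D_4 = 17.1345
D_5 = 18.6766
TV_5 = 19.1061/(0.152−0.023) = 148.1095
P₀ = Σ Dₜ/(1+r)ᵗ + TV_5/(1+r)^5 = 122.6030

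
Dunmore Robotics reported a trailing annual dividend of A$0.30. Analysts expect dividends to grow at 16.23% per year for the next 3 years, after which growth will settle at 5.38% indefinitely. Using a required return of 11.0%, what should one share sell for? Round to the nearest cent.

Two-stage DDM. Project D₁…D_3 at 0.1623, terminal growth 0.0538, discount at r = 0.11.
D_1 = 0.3487
D_2 = 0.4053
D_3 = 0.4711
Terminal value at t=3: TV = D_4/(r−g) = 0.4964/(0.11−0.0538) = 8.8328
P₀ = 0.3487/(1+0.11)^1 + 0.4053/(1+0.11)^2 + 0.4711/(1+0.11)^3 + 8.8328/(1+0.11)^3 = 7.4460

A$7.45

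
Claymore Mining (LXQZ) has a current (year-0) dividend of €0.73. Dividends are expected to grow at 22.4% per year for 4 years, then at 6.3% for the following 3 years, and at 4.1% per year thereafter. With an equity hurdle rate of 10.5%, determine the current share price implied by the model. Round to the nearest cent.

Three-stage DDM. Project D₁…D_7; terminal Gordon value at t=7 with g = 0.041; discount at r = 0.105.
D_1 = 0.8935
D_2 = 1.0937
D_3 = 1.3387
D_4 = 1.6385
D_5 = 1.7417
D_6 = 1.8515
D_7 = 1.9681
TV_7 = 2.0488/(0.105−0.041) = 32.0125
P₀ = Σ Dₜ/(1+r)ᵗ + TV_7/(1+r)^7 = 22.7623

€22.76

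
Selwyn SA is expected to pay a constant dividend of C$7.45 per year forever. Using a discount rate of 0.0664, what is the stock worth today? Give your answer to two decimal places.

Zero-growth DDM (perpetuity): P₀ = D/r = 7.45 / 0.0664 = 112.1988

C$112.20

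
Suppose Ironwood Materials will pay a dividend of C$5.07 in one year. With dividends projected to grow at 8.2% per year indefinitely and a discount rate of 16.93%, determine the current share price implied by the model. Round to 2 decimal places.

C$58.08

Gordon growth model: P₀ = D₁/(r − g), with D₁ = 5.07 given directly.
P₀ = 5.0700 / (0.1693 − 0.082) = 5.0700 / 0.0873 = 58.0756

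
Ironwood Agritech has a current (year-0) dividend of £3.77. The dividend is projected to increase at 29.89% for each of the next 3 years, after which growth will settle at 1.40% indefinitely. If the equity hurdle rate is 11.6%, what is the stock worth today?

£74.53

Two-stage DDM. Project D₁…D_3 at 0.2989, terminal growth 0.014, discount at r = 0.116.
D_1 = 4.8969
D_2 = 6.3605
D_3 = 8.2617
Terminal value at t=3: TV = D_4/(r−g) = 8.3773/(0.116−0.014) = 82.1308
P₀ = 4.8969/(1+0.116)^1 + 6.3605/(1+0.116)^2 + 8.2617/(1+0.116)^3 + 82.1308/(1+0.116)^3 = 74.5288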